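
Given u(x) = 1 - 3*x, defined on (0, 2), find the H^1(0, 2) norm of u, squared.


||u||_{H^1}^2 = 32

The H^1 norm (squared) on an interval (0, L) is
  ||u||_{H^1}^2 = ∫_0^L u(x)^2 dx + ∫_0^L u'(x)^2 dx.
Compute u'(x) = -3.
Then u(x)^2 = 9*x**2 - 6*x + 1 and u'(x)^2 = 9.
Integrate each monomial from 0 to 2 using ∫_0^2 c·x^n dx = c·2^(n+1)/(n+1):
  ∫_0^2 u(x)^2 dx = ∫_0^2 (9*x^2 - 6*x + 1) dx. Term by term:
    ∫_0^2 9*x^2 dx = 24;  ∫_0^2 -6*x dx = -12;  ∫_0^2 1 dx = 2.
  Sum: 24 − 12 + 2 = 14.
  ∫_0^2 u'(x)^2 dx = ∫_0^2 (9) dx. Term by term:
    ∫_0^2 9 dx = 18.
Adding: ||u||_{H^1}^2 = 14 + 18 = 32.


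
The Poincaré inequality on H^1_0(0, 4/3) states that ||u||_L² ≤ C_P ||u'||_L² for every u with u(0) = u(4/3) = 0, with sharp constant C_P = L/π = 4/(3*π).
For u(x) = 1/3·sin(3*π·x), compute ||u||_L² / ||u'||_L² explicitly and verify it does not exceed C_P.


||u||_L² / ||u'||_L² = 1/(3*π) < C_P = 4/(3*π).

u(x) = 1/3·sin(3*π·x), so u'(x) = π*cos(3*π*x).
Writing u(x) = A·sin(kπx/L) with A = 1/3 and k = 4, use ∫_0^L sin²(kπx/L) dx = L/2 and ∫_0^L cos²(kπx/L) dx = L/2.
u² = 1/9·sin²(3*π·x) and (u')² = π^2·cos²(3*π·x), and each of sin², cos² integrates to L/2 = 2/3 over (0, 4/3).
∫_0^4/3 u² dx = 2/27, so ||u||_L² = sqrt(6)/9.
∫_0^4/3 (u')² dx = 2*π^2/3, so ||u'||_L² = sqrt(6)*π/3.
Ratio ||u||_L² / ||u'||_L² = 1/(3*π).
Sharp Poincaré constant on H^1_0(0, 4/3) is C_P = L/π = 4/(3*π), achieved by sin(3*π/4·x).
This is the k = 4 harmonic; the ratio L/(kπ) is strictly less than C_P = L/π, consistent with the sharp inequality ||u||_L² ≤ C_P ||u'||_L².


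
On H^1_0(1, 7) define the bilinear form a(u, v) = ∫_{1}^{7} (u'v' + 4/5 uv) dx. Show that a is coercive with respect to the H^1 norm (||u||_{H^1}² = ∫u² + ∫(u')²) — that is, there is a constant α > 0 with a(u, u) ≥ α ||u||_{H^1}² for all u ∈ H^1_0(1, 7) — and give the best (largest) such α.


α = (π^2 + 144/5)/(π^2 + 36)

Coercivity of a(·,·) on H^1_0(1, 7) means a(u, u) ≥ α ||u||_{H^1}² for every u ∈ H^1_0.
The interval has length L = 6, and Poincaré/coercivity depend only on L. Here a(u, u) = ∫(u')² + (4/5)·∫u².
Here 0 < c = 4/5 < 1. The condition a(u,u) ≥ α||u||_{H^1}² reads (1−α)∫(u')² ≥ (α−c)∫u². Any admissible α is ≤ 1 (rapidly oscillating u have ∫u²/∫(u')² → 0), and α = 1 would force 0 ≥ (1−c)∫u², impossible since c < 1; so 1−α > 0. By the sharp Poincaré inequality on H^1_0 of an interval of length L, ∫(u')² ≥ (π/L)²∫u² with equality for the first sine mode sin(π(x−x₀)/L) (x₀ the left endpoint), so the inequality holds for all u iff (1−α)(π/L)² ≥ α − c, i.e. α ≤ ((π/L)² + c)/((π/L)² + 1) = (1 + c(L/π)²)/(1 + (L/π)²). With (π/L)² = π^2/36 and c = 4/5, the largest admissible constant is α = ((π/L)² + c)/((π/L)² + 1).
Simplifying, α = (π^2 + 144/5)/(π^2 + 36).


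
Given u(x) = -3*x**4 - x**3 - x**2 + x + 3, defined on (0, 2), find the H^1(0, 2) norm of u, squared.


||u||_{H^1}^2 = 457696/105

The H^1 norm (squared) on an interval (0, L) is
  ||u||_{H^1}^2 = ∫_0^L u(x)^2 dx + ∫_0^L u'(x)^2 dx.
Compute u'(x) = -12*x**3 - 3*x**2 - 2*x + 1.
Then u(x)^2 = 9*x**8 + 6*x**7 + 7*x**6 - 4*x**5 - 19*x**4 - 8*x**3 - 5*x**2 + 6*x + 9 and u'(x)^2 = 144*x**6 + 72*x**5 + 57*x**4 - 12*x**3 - 2*x**2 - 4*x + 1.
Integrate each monomial from 0 to 2 using ∫_0^2 c·x^n dx = c·2^(n+1)/(n+1):
  ∫_0^2 u(x)^2 dx = ∫_0^2 (9*x^8 + 6*x^7 + 7*x^6 - 4*x^5 - 19*x^4 - 8*x^3 - 5*x^2 + 6*x + 9) dx. Term by term:
    ∫_0^2 9*x^8 dx = 512;  ∫_0^2 6*x^7 dx = 192;  ∫_0^2 7*x^6 dx = 128;
    ∫_0^2 -4*x^5 dx = -128/3;  ∫_0^2 -19*x^4 dx = -608/5;  ∫_0^2 -8*x^3 dx = -32;
    ∫_0^2 -5*x^2 dx = -40/3;  ∫_0^2 6*x dx = 12;  ∫_0^2 9 dx = 18.
  Sum: 512 + 192 + 128 − 128/3 − 608/5 − 32 − 40/3 + 12 + 18 = 3262/5.
  ∫_0^2 u'(x)^2 dx = ∫_0^2 (144*x^6 + 72*x^5 + 57*x^4 - 12*x^3 - 2*x^2 - 4*x + 1) dx. Term by term:
    ∫_0^2 144*x^6 dx = 18432/7;  ∫_0^2 72*x^5 dx = 768;  ∫_0^2 57*x^4 dx = 1824/5;
    ∫_0^2 -12*x^3 dx = -48;  ∫_0^2 -2*x^2 dx = -16/3;  ∫_0^2 -4*x dx = -8;
    ∫_0^2 1 dx = 2.
  Sum: 18432/7 + 768 + 1824/5 − 48 − 16/3 − 8 + 2 = 389194/105.
Adding: ||u||_{H^1}^2 = 3262/5 + 389194/105 = 457696/105.


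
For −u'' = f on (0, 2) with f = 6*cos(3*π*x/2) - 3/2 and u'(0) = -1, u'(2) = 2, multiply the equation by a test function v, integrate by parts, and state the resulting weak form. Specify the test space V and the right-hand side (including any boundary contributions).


V = H^1(0, 2) (v unrestricted at boundary; u is determined up to an additive constant); weak form: ∫_0^2 u'v' dx = ∫_0^2 (6*cos(3*π*x/2) - 3/2) v dx + 2·v(2) + v(0) for all v ∈ V.

Multiply both sides by a test function v and integrate from 0 to 2:
  ∫_0^2 −u''(x) v(x) dx = ∫_0^2 f(x) v(x) dx.
Integrate the LHS by parts once:
  ∫_0^2 −u'' v dx = −[u'(x) v(x)]_0^2 + ∫_0^2 u'(x) v'(x) dx.
Thus ∫_0^2 u'(x) v'(x) dx = ∫_0^2 f(x) v(x) dx + [u'(x) v(x)]_0^2.
Choose V so that boundary terms are either known or forced to vanish.
u has inhomogeneous Neumann u'(0) = -1, u'(2) = 2. [u' v]_0^2 = (2)·v(2) − (-1)·v(0) = 2·v(2) + v(0). Take V = H^1(0, 2); boundary term becomes part of RHS.
Weak formulation: find u (satisfying any essential BC) such that ∫_0^2 u'(x) v'(x) dx = ∫_0^2 f v dx + 2·v(2) + v(0) for all v ∈ V (Neumann data are natural BCs: they enter the RHS as boundary terms).
Substituting f(x) = 6*cos(3*π*x/2) - 3/2, the right-hand side is ∫_0^2 (6*cos(3*π*x/2) - 3/2) v dx + 2·v(2) + v(0).
Compatibility check (pure Neumann): taking v ≡ 1 ∈ V gives 0 = ∫_0^2 f dx + (2) − (-1), i.e. ∫_0^2 f dx must equal u'(0) − u'(2) = -3. Indeed ∫_0^2 (6*cos(3*π*x/2) - 3/2) dx = -3, so the data are compatible. The solution is then unique only up to an additive constant (fix it e.g. by requiring ∫_0^2 u dx = 0).


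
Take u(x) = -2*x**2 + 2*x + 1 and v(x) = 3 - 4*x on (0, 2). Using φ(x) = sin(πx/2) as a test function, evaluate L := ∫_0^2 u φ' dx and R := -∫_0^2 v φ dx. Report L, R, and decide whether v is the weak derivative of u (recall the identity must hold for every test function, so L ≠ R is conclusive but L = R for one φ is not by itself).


LHS = 8/π, RHS = 4/π. No, v is not the weak derivative of u.

u(x) = -2*x**2 + 2*x + 1, classical derivative u'(x) = 2 - 4*x.
φ(x) = sin(πx/2), so φ'(x) = π*cos(π*x/2)/2.
Note φ(0) = φ(2) = 0, so the boundary term u·φ vanishes.
LHS = ∫_0^2 u(x) φ'(x) dx = ∫_0^2 (-π*x^2*cos(π*x/2) + π*x*cos(π*x/2) + π*cos(π*x/2)/2) dx. Term by term:
  ∫_0^2 π*cos(π*x/2)/2 dx = 0;  ∫_0^2 π*x*cos(π*x/2) dx = -8/π;  ∫_0^2 -π*x^2*cos(π*x/2) dx = 16/π.
Sum: 0 − 8/π + 16/π = 8/π.
So LHS = 8/π.
∫_0^2 v(x) φ(x) dx = ∫_0^2 (-4*x*sin(π*x/2) + 3*sin(π*x/2)) dx. Term by term:
  ∫_0^2 3*sin(π*x/2) dx = 12/π;  ∫_0^2 -4*x*sin(π*x/2) dx = -16/π.
Sum: 12/π − 16/π = -4/π.
So RHS = -∫_0^2 v(x) φ(x) dx = 4/π.
LHS − RHS = 4/π ≠ 0, so the identity fails.
(For a valid weak derivative the identity must hold for EVERY test function, in particular this one. The failure shows v is NOT the weak derivative of u.)
Correct weak derivative would be u'(x) = 2 - 4*x.


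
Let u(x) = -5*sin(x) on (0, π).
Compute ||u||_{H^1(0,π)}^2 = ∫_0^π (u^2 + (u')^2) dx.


||u||_{H^1(0,π)}^2 = 25*π

u'(x) = -5*cos(x).
Expand u² and (u')² and integrate term by term on (0, π), using: for integers n ≥ 1, ∫_0^π sin²(nx) dx = ∫_0^π cos²(nx) dx = π/2; for n ≠ n', ∫_0^π sin(nx)sin(n'x) dx = ∫_0^π cos(nx)cos(n'x) dx = 0; and by product-to-sum, ∫_0^π sin(nx)cos(n'x) dx = ½∫_0^π [sin((n+n')x) + sin((n−n')x)] dx, which is 0 when n+n' is even and 2n/(n²−n'²) when n+n' is odd (it need not vanish on (0, π)).
  u² squared terms: (-5)²·∫sin(x)² dx = 25·π/2 = 25*π/2.
  So ∫_0^π u² dx = 25*π/2.
  (u')² squared terms: (-5)²·∫cos(x)² dx = 25·π/2 = 25*π/2.
  So ∫_0^π (u')² dx = 25*π/2.
||u||_{H^1}^2 = (25*π/2) + (25*π/2) = 25*π.


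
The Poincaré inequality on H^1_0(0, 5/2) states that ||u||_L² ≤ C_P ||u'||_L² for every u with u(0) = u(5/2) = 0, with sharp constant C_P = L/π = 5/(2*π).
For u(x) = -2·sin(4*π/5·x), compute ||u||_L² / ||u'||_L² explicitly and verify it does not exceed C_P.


||u||_L² / ||u'||_L² = 5/(4*π) < C_P = 5/(2*π).

u(x) = -2·sin(4*π/5·x), so u'(x) = -8*π*cos(4*π*x/5)/5.
Writing u(x) = A·sin(kπx/L) with A = -2 and k = 2, use ∫_0^L sin²(kπx/L) dx = L/2 and ∫_0^L cos²(kπx/L) dx = L/2.
u² = 4·sin²(4*π/5·x) and (u')² = 64*π^2/25·cos²(4*π/5·x), and each of sin², cos² integrates to L/2 = 5/4 over (0, 5/2).
∫_0^5/2 u² dx = 5, so ||u||_L² = sqrt(5).
∫_0^5/2 (u')² dx = 16*π^2/5, so ||u'||_L² = 4*sqrt(5)*π/5.
Ratio ||u||_L² / ||u'||_L² = 5/(4*π).
Sharp Poincaré constant on H^1_0(0, 5/2) is C_P = L/π = 5/(2*π), achieved by sin(2*π/5·x).
This is the k = 2 harmonic; the ratio L/(kπ) is strictly less than C_P = L/π, consistent with the sharp inequality ||u||_L² ≤ C_P ||u'||_L².


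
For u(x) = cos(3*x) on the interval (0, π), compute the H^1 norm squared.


||u||_{H^1(0,π)}^2 = 5*π

u'(x) = -3*sin(3*x).
Expand u² and (u')² and integrate term by term on (0, π), using: for integers n ≥ 1, ∫_0^π sin²(nx) dx = ∫_0^π cos²(nx) dx = π/2; for n ≠ n', ∫_0^π sin(nx)sin(n'x) dx = ∫_0^π cos(nx)cos(n'x) dx = 0; and by product-to-sum, ∫_0^π sin(nx)cos(n'x) dx = ½∫_0^π [sin((n+n')x) + sin((n−n')x)] dx, which is 0 when n+n' is even and 2n/(n²−n'²) when n+n' is odd (it need not vanish on (0, π)).
  u² squared terms: (1)²·∫cos(3x)² dx = 1·π/2 = π/2.
  So ∫_0^π u² dx = π/2.
  (u')² squared terms: (-3)²·∫sin(3x)² dx = 9·π/2 = 9*π/2.
  So ∫_0^π (u')² dx = 9*π/2.
||u||_{H^1}^2 = (π/2) + (9*π/2) = 5*π.


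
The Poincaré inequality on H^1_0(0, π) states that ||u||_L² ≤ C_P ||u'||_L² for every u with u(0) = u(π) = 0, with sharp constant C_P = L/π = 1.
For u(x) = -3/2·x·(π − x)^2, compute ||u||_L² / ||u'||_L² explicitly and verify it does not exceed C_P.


||u||_L² / ||u'||_L² = sqrt(14)*π/14 < C_P = 1.

u(x) = -3/2·x·(π − x)^2, so u'(x) = 3*(π - 3*x)*(x - π)/2.
u(x) = -3/2·x·(π − x)^2 vanishes at x = 0 and x = π, so u ∈ H^1_0(0, π). Differentiate via the product rule and integrate the resulting polynomials term by term.
  ∫_0^π u² dx = ∫_0^π (9*x^6/4 - 9*π*x^5 + 27*π^2*x^4/2 - 9*π^3*x^3 + 9*π^4*x^2/4) dx. Term by term:
    ∫_0^π 9*x^6/4 dx = 9*π^7/28;  ∫_0^π -9*π*x^5 dx = -3*π^7/2;  ∫_0^π 27*π^2*x^4/2 dx = 27*π^7/10;
    ∫_0^π -9*π^3*x^3 dx = -9*π^7/4;  ∫_0^π 9*π^4*x^2/4 dx = 3*π^7/4.
  Sum: 9*π^7/28 − 3*π^7/2 + 27*π^7/10 − 9*π^7/4 + 3*π^7/4 = 3*π^7/140.
  ∫_0^π (u')² dx = ∫_0^π (81*x^4/4 - 54*π*x^3 + 99*π^2*x^2/2 - 18*π^3*x + 9*π^4/4) dx. Term by term:
    ∫_0^π 81*x^4/4 dx = 81*π^5/20;  ∫_0^π -54*π*x^3 dx = -27*π^5/2;  ∫_0^π 99*π^2*x^2/2 dx = 33*π^5/2;
    ∫_0^π -18*π^3*x dx = -9*π^5;  ∫_0^π 9*π^4/4 dx = 9*π^5/4.
  Sum: 81*π^5/20 − 27*π^5/2 + 33*π^5/2 − 9*π^5 + 9*π^5/4 = 3*π^5/10.
∫_0^π u² dx = 3*π^7/140, so ||u||_L² = sqrt(105)*π^(7/2)/70.
∫_0^π (u')² dx = 3*π^5/10, so ||u'||_L² = sqrt(30)*π^(5/2)/10.
Ratio ||u||_L² / ||u'||_L² = sqrt(14)*π/14.
Sharp Poincaré constant on H^1_0(0, π) is C_P = L/π = 1, achieved by sin(x).
A polynomial bump cannot attain the sharp Poincaré constant (only the first sine eigenfunction does), so the ratio is strictly less than C_P, consistent with ||u||_L² ≤ C_P ||u'||_L².


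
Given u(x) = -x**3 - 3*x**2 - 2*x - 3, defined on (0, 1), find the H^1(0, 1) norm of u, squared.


||u||_{H^1}^2 = 15409/210

The H^1 norm (squared) on an interval (0, L) is
  ||u||_{H^1}^2 = ∫_0^L u(x)^2 dx + ∫_0^L u'(x)^2 dx.
Compute u'(x) = -3*x**2 - 6*x - 2.
Then u(x)^2 = x**6 + 6*x**5 + 13*x**4 + 18*x**3 + 22*x**2 + 12*x + 9 and u'(x)^2 = 9*x**4 + 36*x**3 + 48*x**2 + 24*x + 4.
Integrate each monomial from 0 to 1 using ∫_0^1 c·x^n dx = c·1^(n+1)/(n+1):
  ∫_0^1 u(x)^2 dx = ∫_0^1 (x^6 + 6*x^5 + 13*x^4 + 18*x^3 + 22*x^2 + 12*x + 9) dx. Term by term:
    ∫_0^1 x^6 dx = 1/7;  ∫_0^1 6*x^5 dx = 1;  ∫_0^1 13*x^4 dx = 13/5;
    ∫_0^1 18*x^3 dx = 9/2;  ∫_0^1 22*x^2 dx = 22/3;  ∫_0^1 12*x dx = 6;
    ∫_0^1 9 dx = 9.
  Sum: 1/7 + 1 + 13/5 + 9/2 + 22/3 + 6 + 9 = 6421/210.
  ∫_0^1 u'(x)^2 dx = ∫_0^1 (9*x^4 + 36*x^3 + 48*x^2 + 24*x + 4) dx. Term by term:
    ∫_0^1 9*x^4 dx = 9/5;  ∫_0^1 36*x^3 dx = 9;  ∫_0^1 48*x^2 dx = 16;
    ∫_0^1 24*x dx = 12;  ∫_0^1 4 dx = 4.
  Sum: 9/5 + 9 + 16 + 12 + 4 = 214/5.
Adding: ||u||_{H^1}^2 = 6421/210 + 214/5 = 15409/210.


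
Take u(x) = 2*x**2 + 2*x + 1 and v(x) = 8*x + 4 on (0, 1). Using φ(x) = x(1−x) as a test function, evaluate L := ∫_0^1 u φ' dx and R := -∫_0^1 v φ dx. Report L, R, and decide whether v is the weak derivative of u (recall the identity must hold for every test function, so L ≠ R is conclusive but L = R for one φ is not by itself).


LHS = -2/3, RHS = -4/3. No, v is not the weak derivative of u.

u(x) = 2*x**2 + 2*x + 1, classical derivative u'(x) = 4*x + 2.
φ(x) = x(1−x), so φ'(x) = 1 - 2*x.
Note φ(0) = φ(1) = 0, so the boundary term u·φ vanishes.
LHS = ∫_0^1 u(x) φ'(x) dx = ∫_0^1 (-4*x^3 - 2*x^2 + 1) dx. Term by term:
  ∫_0^1 -4*x^3 dx = -1;  ∫_0^1 -2*x^2 dx = -2/3;  ∫_0^1 1 dx = 1.
Sum: -1 − 2/3 + 1 = -2/3.
So LHS = -2/3.
∫_0^1 v(x) φ(x) dx = ∫_0^1 (-8*x^3 + 4*x^2 + 4*x) dx. Term by term:
  ∫_0^1 -8*x^3 dx = -2;  ∫_0^1 4*x^2 dx = 4/3;  ∫_0^1 4*x dx = 2.
Sum: -2 + 4/3 + 2 = 4/3.
So RHS = -∫_0^1 v(x) φ(x) dx = -4/3.
LHS − RHS = 2/3 ≠ 0, so the identity fails.
(For a valid weak derivative the identity must hold for EVERY test function, in particular this one. The failure shows v is NOT the weak derivative of u.)
Correct weak derivative would be u'(x) = 4*x + 2.


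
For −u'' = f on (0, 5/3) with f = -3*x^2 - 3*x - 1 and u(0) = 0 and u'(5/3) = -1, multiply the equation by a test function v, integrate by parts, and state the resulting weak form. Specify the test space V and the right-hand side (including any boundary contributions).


V = {v ∈ H^1(0, 5/3) : v(0) = 0} (test functions vanish at x = 0 where u is specified); weak form: ∫_0^5/3 u'v' dx = ∫_0^5/3 (-3*x^2 - 3*x - 1) v dx − v(5/3) for all v ∈ V.

Multiply both sides by a test function v and integrate from 0 to 5/3:
  ∫_0^5/3 −u''(x) v(x) dx = ∫_0^5/3 f(x) v(x) dx.
Integrate the LHS by parts once:
  ∫_0^5/3 −u'' v dx = −[u'(x) v(x)]_0^5/3 + ∫_0^5/3 u'(x) v'(x) dx.
Thus ∫_0^5/3 u'(x) v'(x) dx = ∫_0^5/3 f(x) v(x) dx + [u'(x) v(x)]_0^5/3.
Choose V so that boundary terms are either known or forced to vanish.
Mixed BC: u(0) = 0 (Dirichlet) and u'(5/3) = -1 (Neumann). Define V = {v ∈ H^1(0, 5/3) : v(0) = 0}. Then [u' v]_0^5/3 = u'(5/3)·v(5/3) − u'(0)·0 = − v(5/3).
Weak formulation: find u (satisfying any essential BC) such that ∫_0^5/3 u'(x) v'(x) dx = ∫_0^5/3 f v dx − v(5/3) for all v ∈ V (Dirichlet at 0 absorbed into V; Neumann datum at x = 5/3 contributes the boundary term).
Substituting f(x) = -3*x^2 - 3*x - 1, the right-hand side is ∫_0^5/3 (-3*x^2 - 3*x - 1) v dx − v(5/3).


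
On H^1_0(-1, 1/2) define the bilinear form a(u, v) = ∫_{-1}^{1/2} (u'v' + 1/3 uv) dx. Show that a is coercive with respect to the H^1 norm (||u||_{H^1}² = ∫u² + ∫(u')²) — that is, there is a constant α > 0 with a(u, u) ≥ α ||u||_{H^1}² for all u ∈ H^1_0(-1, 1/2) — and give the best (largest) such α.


α = (3 + 4*π^2)/(9 + 4*π^2)

Coercivity of a(·,·) on H^1_0(-1, 1/2) means a(u, u) ≥ α ||u||_{H^1}² for every u ∈ H^1_0.
The interval has length L = 3/2, and Poincaré/coercivity depend only on L. Here a(u, u) = ∫(u')² + (1/3)·∫u².
Here 0 < c = 1/3 < 1. The condition a(u,u) ≥ α||u||_{H^1}² reads (1−α)∫(u')² ≥ (α−c)∫u². Any admissible α is ≤ 1 (rapidly oscillating u have ∫u²/∫(u')² → 0), and α = 1 would force 0 ≥ (1−c)∫u², impossible since c < 1; so 1−α > 0. By the sharp Poincaré inequality on H^1_0 of an interval of length L, ∫(u')² ≥ (π/L)²∫u² with equality for the first sine mode sin(π(x−x₀)/L) (x₀ the left endpoint), so the inequality holds for all u iff (1−α)(π/L)² ≥ α − c, i.e. α ≤ ((π/L)² + c)/((π/L)² + 1) = (1 + c(L/π)²)/(1 + (L/π)²). With (π/L)² = 4*π^2/9 and c = 1/3, the largest admissible constant is α = ((π/L)² + c)/((π/L)² + 1).
Simplifying, α = (3 + 4*π^2)/(9 + 4*π^2).


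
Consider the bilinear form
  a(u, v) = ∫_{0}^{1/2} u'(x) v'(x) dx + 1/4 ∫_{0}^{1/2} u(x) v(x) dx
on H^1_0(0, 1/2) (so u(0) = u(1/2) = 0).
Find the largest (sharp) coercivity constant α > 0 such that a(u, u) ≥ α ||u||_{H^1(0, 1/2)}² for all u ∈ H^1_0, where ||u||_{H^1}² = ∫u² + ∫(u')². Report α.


α = (1 + 16*π^2)/(4*(1 + 4*π^2))

Coercivity of a(·,·) on H^1_0(0, 1/2) means a(u, u) ≥ α ||u||_{H^1}² for every u ∈ H^1_0.
The interval has length L = 1/2, and Poincaré/coercivity depend only on L. Here a(u, u) = ∫(u')² + (1/4)·∫u².
Here 0 < c = 1/4 < 1. The condition a(u,u) ≥ α||u||_{H^1}² reads (1−α)∫(u')² ≥ (α−c)∫u². Any admissible α is ≤ 1 (rapidly oscillating u have ∫u²/∫(u')² → 0), and α = 1 would force 0 ≥ (1−c)∫u², impossible since c < 1; so 1−α > 0. By the sharp Poincaré inequality on H^1_0 of an interval of length L, ∫(u')² ≥ (π/L)²∫u² with equality for the first sine mode sin(π(x−x₀)/L) (x₀ the left endpoint), so the inequality holds for all u iff (1−α)(π/L)² ≥ α − c, i.e. α ≤ ((π/L)² + c)/((π/L)² + 1) = (1 + c(L/π)²)/(1 + (L/π)²). With (π/L)² = 4*π^2 and c = 1/4, the largest admissible constant is α = ((π/L)² + c)/((π/L)² + 1).
Simplifying, α = (1 + 16*π^2)/(4*(1 + 4*π^2)).


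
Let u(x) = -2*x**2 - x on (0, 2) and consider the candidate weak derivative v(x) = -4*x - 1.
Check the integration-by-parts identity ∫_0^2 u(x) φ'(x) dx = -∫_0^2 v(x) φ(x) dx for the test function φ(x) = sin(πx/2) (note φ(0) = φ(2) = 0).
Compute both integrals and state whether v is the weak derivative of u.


LHS = 20/π, RHS = 20/π. Yes, v = u' weakly.

u(x) = -2*x**2 - x, classical derivative u'(x) = -4*x - 1.
φ(x) = sin(πx/2), so φ'(x) = π*cos(π*x/2)/2.
Note φ(0) = φ(2) = 0, so the boundary term u·φ vanishes.
LHS = ∫_0^2 u(x) φ'(x) dx = ∫_0^2 (-π*x^2*cos(π*x/2) - π*x*cos(π*x/2)/2) dx. Term by term:
  ∫_0^2 -π*x^2*cos(π*x/2) dx = 16/π;  ∫_0^2 -π*x*cos(π*x/2)/2 dx = 4/π.
Sum: 16/π + 4/π = 20/π.
So LHS = 20/π.
∫_0^2 v(x) φ(x) dx = ∫_0^2 (-4*x*sin(π*x/2) - sin(π*x/2)) dx. Term by term:
  ∫_0^2 -sin(π*x/2) dx = -4/π;  ∫_0^2 -4*x*sin(π*x/2) dx = -16/π.
Sum: -4/π − 16/π = -20/π.
So RHS = -∫_0^2 v(x) φ(x) dx = 20/π.
LHS = RHS, so the identity holds for this test φ.
Moreover u is smooth here and v(x) = u'(x) = -4*x - 1 pointwise, so the identity holds for every test function. Hence v is the weak derivative of u.


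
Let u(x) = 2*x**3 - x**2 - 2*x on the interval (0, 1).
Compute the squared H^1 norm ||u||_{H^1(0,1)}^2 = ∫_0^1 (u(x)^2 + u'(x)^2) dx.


||u||_{H^1}^2 = 118/35

The H^1 norm (squared) on an interval (0, L) is
  ||u||_{H^1}^2 = ∫_0^L u(x)^2 dx + ∫_0^L u'(x)^2 dx.
Compute u'(x) = 6*x**2 - 2*x - 2.
Then u(x)^2 = 4*x**6 - 4*x**5 - 7*x**4 + 4*x**3 + 4*x**2 and u'(x)^2 = 36*x**4 - 24*x**3 - 20*x**2 + 8*x + 4.
Integrate each monomial from 0 to 1 using ∫_0^1 c·x^n dx = c·1^(n+1)/(n+1):
  ∫_0^1 u(x)^2 dx = ∫_0^1 (4*x^6 - 4*x^5 - 7*x^4 + 4*x^3 + 4*x^2) dx. Term by term:
    ∫_0^1 4*x^6 dx = 4/7;  ∫_0^1 -4*x^5 dx = -2/3;  ∫_0^1 -7*x^4 dx = -7/5;
    ∫_0^1 4*x^3 dx = 1;  ∫_0^1 4*x^2 dx = 4/3.
  Sum: 4/7 − 2/3 − 7/5 + 1 + 4/3 = 88/105.
  ∫_0^1 u'(x)^2 dx = ∫_0^1 (36*x^4 - 24*x^3 - 20*x^2 + 8*x + 4) dx. Term by term:
    ∫_0^1 36*x^4 dx = 36/5;  ∫_0^1 -24*x^3 dx = -6;  ∫_0^1 -20*x^2 dx = -20/3;
    ∫_0^1 8*x dx = 4;  ∫_0^1 4 dx = 4.
  Sum: 36/5 − 6 − 20/3 + 4 + 4 = 38/15.
Adding: ||u||_{H^1}^2 = 88/105 + 38/15 = 118/35.


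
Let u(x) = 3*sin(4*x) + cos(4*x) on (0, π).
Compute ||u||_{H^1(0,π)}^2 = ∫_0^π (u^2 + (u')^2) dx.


||u||_{H^1(0,π)}^2 = 85*π

u'(x) = -4*sin(4*x) + 12*cos(4*x).
Expand u² and (u')² and integrate term by term on (0, π), using: for integers n ≥ 1, ∫_0^π sin²(nx) dx = ∫_0^π cos²(nx) dx = π/2; for n ≠ n', ∫_0^π sin(nx)sin(n'x) dx = ∫_0^π cos(nx)cos(n'x) dx = 0; and by product-to-sum, ∫_0^π sin(nx)cos(n'x) dx = ½∫_0^π [sin((n+n')x) + sin((n−n')x)] dx, which is 0 when n+n' is even and 2n/(n²−n'²) when n+n' is odd (it need not vanish on (0, π)).
  u² squared terms: (3)²·∫sin(4x)² dx = 9·π/2 = 9*π/2;  (1)²·∫cos(4x)² dx = 1·π/2 = π/2.
  u² cross terms: 2·(3)·(1)·∫sin(4x)·cos(4x) dx = 6·(0) = 0.
  So ∫_0^π u² dx = 9*π/2 + π/2 + 0 = 5*π.
  (u')² squared terms: (-4)²·∫sin(4x)² dx = 16·π/2 = 8*π;  (12)²·∫cos(4x)² dx = 144·π/2 = 72*π.
  (u')² cross terms: 2·(-4)·(12)·∫sin(4x)·cos(4x) dx = -96·(0) = 0.
  So ∫_0^π (u')² dx = 8*π + 72*π + 0 = 80*π.
||u||_{H^1}^2 = (5*π) + (80*π) = 85*π.


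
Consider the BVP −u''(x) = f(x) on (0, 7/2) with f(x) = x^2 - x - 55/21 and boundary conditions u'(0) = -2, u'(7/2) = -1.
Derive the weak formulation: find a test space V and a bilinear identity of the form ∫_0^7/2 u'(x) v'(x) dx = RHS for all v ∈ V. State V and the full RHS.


V = H^1(0, 7/2) (v unrestricted at boundary; u is determined up to an additive constant); weak form: ∫_0^7/2 u'v' dx = ∫_0^7/2 (x^2 - x - 55/21) v dx − v(7/2) + 2·v(0) for all v ∈ V.

Multiply both sides by a test function v and integrate from 0 to 7/2:
  ∫_0^7/2 −u''(x) v(x) dx = ∫_0^7/2 f(x) v(x) dx.
Integrate the LHS by parts once:
  ∫_0^7/2 −u'' v dx = −[u'(x) v(x)]_0^7/2 + ∫_0^7/2 u'(x) v'(x) dx.
Thus ∫_0^7/2 u'(x) v'(x) dx = ∫_0^7/2 f(x) v(x) dx + [u'(x) v(x)]_0^7/2.
Choose V so that boundary terms are either known or forced to vanish.
u has inhomogeneous Neumann u'(0) = -2, u'(7/2) = -1. [u' v]_0^7/2 = (-1)·v(7/2) − (-2)·v(0) = − v(7/2) + 2·v(0). Take V = H^1(0, 7/2); boundary term becomes part of RHS.
Weak formulation: find u (satisfying any essential BC) such that ∫_0^7/2 u'(x) v'(x) dx = ∫_0^7/2 f v dx − v(7/2) + 2·v(0) for all v ∈ V (Neumann data are natural BCs: they enter the RHS as boundary terms).
Substituting f(x) = x^2 - x - 55/21, the right-hand side is ∫_0^7/2 (x^2 - x - 55/21) v dx − v(7/2) + 2·v(0).
Compatibility check (pure Neumann): taking v ≡ 1 ∈ V gives 0 = ∫_0^7/2 f dx + (-1) − (-2), i.e. ∫_0^7/2 f dx must equal u'(0) − u'(7/2) = -1. Indeed ∫_0^7/2 (x^2 - x - 55/21) dx = -1, so the data are compatible. The solution is then unique only up to an additive constant (fix it e.g. by requiring ∫_0^7/2 u dx = 0).


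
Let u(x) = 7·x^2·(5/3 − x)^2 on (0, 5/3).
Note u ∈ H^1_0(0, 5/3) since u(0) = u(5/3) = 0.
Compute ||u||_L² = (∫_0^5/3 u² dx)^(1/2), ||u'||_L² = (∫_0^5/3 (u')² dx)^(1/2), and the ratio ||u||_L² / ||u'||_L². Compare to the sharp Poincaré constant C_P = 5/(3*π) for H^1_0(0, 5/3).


||u||_L² / ||u'||_L² = 5*sqrt(3)/18 < C_P = 5/(3*π).

u(x) = 7·x^2·(5/3 − x)^2, so u'(x) = 14*x*(3*x - 5)*(6*x - 5)/9.
u(x) = 7·x^2·(5/3 − x)^2 vanishes at x = 0 and x = 5/3, so u ∈ H^1_0(0, 5/3). Differentiate via the product rule and integrate the resulting polynomials term by term.
  ∫_0^5/3 u² dx = ∫_0^5/3 (49*x^8 - 980*x^7/3 + 2450*x^6/3 - 24500*x^5/27 + 30625*x^4/81) dx. Term by term:
    ∫_0^5/3 49*x^8 dx = 95703125/177147;  ∫_0^5/3 -980*x^7/3 dx = -95703125/39366;  ∫_0^5/3 2450*x^6/3 dx = 27343750/6561;
    ∫_0^5/3 -24500*x^5/27 dx = -191406250/59049;  ∫_0^5/3 30625*x^4/81 dx = 19140625/19683.
  Sum: 95703125/177147 − 95703125/39366 + 27343750/6561 − 191406250/59049 + 19140625/19683 = 2734375/354294.
  ∫_0^5/3 (u')² dx = ∫_0^5/3 (784*x^6 - 3920*x^5 + 63700*x^4/9 - 49000*x^3/9 + 122500*x^2/81) dx. Term by term:
    ∫_0^5/3 784*x^6 dx = 8750000/2187;  ∫_0^5/3 -3920*x^5 dx = -30625000/2187;  ∫_0^5/3 63700*x^4/9 dx = 39812500/2187;
    ∫_0^5/3 -49000*x^3/9 dx = -7656250/729;  ∫_0^5/3 122500*x^2/81 dx = 15312500/6561.
  Sum: 8750000/2187 − 30625000/2187 + 39812500/2187 − 7656250/729 + 15312500/6561 = 218750/6561.
∫_0^5/3 u² dx = 2734375/354294, so ||u||_L² = 625*sqrt(42)/1458.
∫_0^5/3 (u')² dx = 218750/6561, so ||u'||_L² = 125*sqrt(14)/81.
Ratio ||u||_L² / ||u'||_L² = 5*sqrt(3)/18.
Sharp Poincaré constant on H^1_0(0, 5/3) is C_P = L/π = 5/(3*π), achieved by sin(3*π/5·x).
A polynomial bump cannot attain the sharp Poincaré constant (only the first sine eigenfunction does), so the ratio is strictly less than C_P, consistent with ||u||_L² ≤ C_P ||u'||_L².


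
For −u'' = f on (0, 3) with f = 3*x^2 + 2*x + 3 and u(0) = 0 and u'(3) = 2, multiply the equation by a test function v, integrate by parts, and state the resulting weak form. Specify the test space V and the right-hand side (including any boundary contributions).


V = {v ∈ H^1(0, 3) : v(0) = 0} (test functions vanish at x = 0 where u is specified); weak form: ∫_0^3 u'v' dx = ∫_0^3 (3*x^2 + 2*x + 3) v dx + 2·v(3) for all v ∈ V.

Multiply both sides by a test function v and integrate from 0 to 3:
  ∫_0^3 −u''(x) v(x) dx = ∫_0^3 f(x) v(x) dx.
Integrate the LHS by parts once:
  ∫_0^3 −u'' v dx = −[u'(x) v(x)]_0^3 + ∫_0^3 u'(x) v'(x) dx.
Thus ∫_0^3 u'(x) v'(x) dx = ∫_0^3 f(x) v(x) dx + [u'(x) v(x)]_0^3.
Choose V so that boundary terms are either known or forced to vanish.
Mixed BC: u(0) = 0 (Dirichlet) and u'(3) = 2 (Neumann). Define V = {v ∈ H^1(0, 3) : v(0) = 0}. Then [u' v]_0^3 = u'(3)·v(3) − u'(0)·0 = 2·v(3).
Weak formulation: find u (satisfying any essential BC) such that ∫_0^3 u'(x) v'(x) dx = ∫_0^3 f v dx + 2·v(3) for all v ∈ V (Dirichlet at 0 absorbed into V; Neumann datum at x = 3 contributes the boundary term).
Substituting f(x) = 3*x^2 + 2*x + 3, the right-hand side is ∫_0^3 (3*x^2 + 2*x + 3) v dx + 2·v(3).


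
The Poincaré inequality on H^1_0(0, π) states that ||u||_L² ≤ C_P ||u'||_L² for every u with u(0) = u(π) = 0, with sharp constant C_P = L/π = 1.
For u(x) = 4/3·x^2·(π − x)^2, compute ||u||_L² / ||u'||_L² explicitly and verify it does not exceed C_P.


||u||_L² / ||u'||_L² = sqrt(3)*π/6 < C_P = 1.

u(x) = 4/3·x^2·(π − x)^2, so u'(x) = 8*x*(x - π)*(2*x - π)/3.
u(x) = 4/3·x^2·(π − x)^2 vanishes at x = 0 and x = π, so u ∈ H^1_0(0, π). Differentiate via the product rule and integrate the resulting polynomials term by term.
  ∫_0^π u² dx = ∫_0^π (16*x^8/9 - 64*π*x^7/9 + 32*π^2*x^6/3 - 64*π^3*x^5/9 + 16*π^4*x^4/9) dx. Term by term:
    ∫_0^π 16*x^8/9 dx = 16*π^9/81;  ∫_0^π -64*π*x^7/9 dx = -8*π^9/9;  ∫_0^π 32*π^2*x^6/3 dx = 32*π^9/21;
    ∫_0^π -64*π^3*x^5/9 dx = -32*π^9/27;  ∫_0^π 16*π^4*x^4/9 dx = 16*π^9/45.
  Sum: 16*π^9/81 − 8*π^9/9 + 32*π^9/21 − 32*π^9/27 + 16*π^9/45 = 8*π^9/2835.
  ∫_0^π (u')² dx = ∫_0^π (256*x^6/9 - 256*π*x^5/3 + 832*π^2*x^4/9 - 128*π^3*x^3/3 + 64*π^4*x^2/9) dx. Term by term:
    ∫_0^π 256*x^6/9 dx = 256*π^7/63;  ∫_0^π -256*π*x^5/3 dx = -128*π^7/9;  ∫_0^π 832*π^2*x^4/9 dx = 832*π^7/45;
    ∫_0^π -128*π^3*x^3/3 dx = -32*π^7/3;  ∫_0^π 64*π^4*x^2/9 dx = 64*π^7/27.
  Sum: 256*π^7/63 − 128*π^7/9 + 832*π^7/45 − 32*π^7/3 + 64*π^7/27 = 32*π^7/945.
∫_0^π u² dx = 8*π^9/2835, so ||u||_L² = 2*sqrt(70)*π^(9/2)/315.
∫_0^π (u')² dx = 32*π^7/945, so ||u'||_L² = 4*sqrt(210)*π^(7/2)/315.
Ratio ||u||_L² / ||u'||_L² = sqrt(3)*π/6.
Sharp Poincaré constant on H^1_0(0, π) is C_P = L/π = 1, achieved by sin(x).
A polynomial bump cannot attain the sharp Poincaré constant (only the first sine eigenfunction does), so the ratio is strictly less than C_P, consistent with ||u||_L² ≤ C_P ||u'||_L².


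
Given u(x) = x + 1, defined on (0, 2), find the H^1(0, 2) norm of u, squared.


||u||_{H^1}^2 = 32/3

The H^1 norm (squared) on an interval (0, L) is
  ||u||_{H^1}^2 = ∫_0^L u(x)^2 dx + ∫_0^L u'(x)^2 dx.
Compute u'(x) = 1.
Then u(x)^2 = x**2 + 2*x + 1 and u'(x)^2 = 1.
Integrate each monomial from 0 to 2 using ∫_0^2 c·x^n dx = c·2^(n+1)/(n+1):
  ∫_0^2 u(x)^2 dx = ∫_0^2 (x^2 + 2*x + 1) dx. Term by term:
    ∫_0^2 x^2 dx = 8/3;  ∫_0^2 2*x dx = 4;  ∫_0^2 1 dx = 2.
  Sum: 8/3 + 4 + 2 = 26/3.
  ∫_0^2 u'(x)^2 dx = ∫_0^2 (1) dx. Term by term:
    ∫_0^2 1 dx = 2.
Adding: ||u||_{H^1}^2 = 26/3 + 2 = 32/3.


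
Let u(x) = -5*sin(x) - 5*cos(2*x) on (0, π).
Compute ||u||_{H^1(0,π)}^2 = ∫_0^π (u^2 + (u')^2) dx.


||u||_{H^1(0,π)}^2 = -500/3 + 175*π/2

u'(x) = 10*sin(2*x) - 5*cos(x).
Expand u² and (u')² and integrate term by term on (0, π), using: for integers n ≥ 1, ∫_0^π sin²(nx) dx = ∫_0^π cos²(nx) dx = π/2; for n ≠ n', ∫_0^π sin(nx)sin(n'x) dx = ∫_0^π cos(nx)cos(n'x) dx = 0; and by product-to-sum, ∫_0^π sin(nx)cos(n'x) dx = ½∫_0^π [sin((n+n')x) + sin((n−n')x)] dx, which is 0 when n+n' is even and 2n/(n²−n'²) when n+n' is odd (it need not vanish on (0, π)).
  u² squared terms: (-5)²·∫cos(2x)² dx = 25·π/2 = 25*π/2;  (-5)²·∫sin(x)² dx = 25·π/2 = 25*π/2.
  u² cross terms: 2·(-5)·(-5)·∫cos(2x)·sin(x) dx = 50·(-2/3) = -100/3.
  So ∫_0^π u² dx = 25*π/2 + 25*π/2 − 100/3 = -100/3 + 25*π.
  (u')² squared terms: (-5)²·∫cos(x)² dx = 25·π/2 = 25*π/2;  (10)²·∫sin(2x)² dx = 100·π/2 = 50*π.
  (u')² cross terms: 2·(-5)·(10)·∫cos(x)·sin(2x) dx = -100·(4/3) = -400/3.
  So ∫_0^π (u')² dx = 25*π/2 + 50*π − 400/3 = -400/3 + 125*π/2.
||u||_{H^1}^2 = (-100/3 + 25*π) + (-400/3 + 125*π/2) = -500/3 + 175*π/2.


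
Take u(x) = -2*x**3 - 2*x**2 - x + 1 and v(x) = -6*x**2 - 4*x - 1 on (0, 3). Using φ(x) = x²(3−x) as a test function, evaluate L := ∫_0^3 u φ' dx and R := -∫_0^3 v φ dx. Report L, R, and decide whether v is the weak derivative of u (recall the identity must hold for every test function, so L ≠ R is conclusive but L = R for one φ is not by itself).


LHS = 4023/20, RHS = 4023/20. Yes, v = u' weakly.

u(x) = -2*x**3 - 2*x**2 - x + 1, classical derivative u'(x) = -6*x**2 - 4*x - 1.
φ(x) = x²(3−x), so φ'(x) = 3*x*(2 - x).
Note φ(0) = φ(3) = 0, so the boundary term u·φ vanishes.
LHS = ∫_0^3 u(x) φ'(x) dx = ∫_0^3 (6*x^5 - 6*x^4 - 9*x^3 - 9*x^2 + 6*x) dx. Term by term:
  ∫_0^3 6*x^5 dx = 729;  ∫_0^3 -6*x^4 dx = -1458/5;  ∫_0^3 -9*x^3 dx = -729/4;
  ∫_0^3 -9*x^2 dx = -81;  ∫_0^3 6*x dx = 27.
Sum: 729 − 1458/5 − 729/4 − 81 + 27 = 4023/20.
So LHS = 4023/20.
∫_0^3 v(x) φ(x) dx = ∫_0^3 (6*x^5 - 14*x^4 - 11*x^3 - 3*x^2) dx. Term by term:
  ∫_0^3 6*x^5 dx = 729;  ∫_0^3 -14*x^4 dx = -3402/5;  ∫_0^3 -11*x^3 dx = -891/4;
  ∫_0^3 -3*x^2 dx = -27.
Sum: 729 − 3402/5 − 891/4 − 27 = -4023/20.
So RHS = -∫_0^3 v(x) φ(x) dx = 4023/20.
LHS = RHS, so the identity holds for this test φ.
Moreover u is smooth here and v(x) = u'(x) = -6*x**2 - 4*x - 1 pointwise, so the identity holds for every test function. Hence v is the weak derivative of u.


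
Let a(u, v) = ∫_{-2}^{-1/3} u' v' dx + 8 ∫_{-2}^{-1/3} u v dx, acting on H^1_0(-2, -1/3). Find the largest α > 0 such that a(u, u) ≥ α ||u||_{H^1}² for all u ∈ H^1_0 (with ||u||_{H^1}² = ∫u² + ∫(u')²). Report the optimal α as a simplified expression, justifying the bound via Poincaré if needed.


α = 1

Coercivity of a(·,·) on H^1_0(-2, -1/3) means a(u, u) ≥ α ||u||_{H^1}² for every u ∈ H^1_0.
The interval has length L = 5/3, and Poincaré/coercivity depend only on L. Here a(u, u) = ∫(u')² + (8)·∫u².
Here c = 8 ≥ 1, so a(u,u) = ∫(u')² + c∫u² ≥ ∫(u')² + ∫u² = ||u||_{H^1}², i.e. α = 1 works. No larger α is possible: a(u,u) ≥ α||u||_{H^1}² means (1−α)∫(u')² ≥ (α−c)∫u², and for the modes u_n = sin(nπ(x−x₀)/L) (x₀ the left endpoint) one has ∫u_n²/∫(u_n')² = (L/(nπ))² → 0, so a(u_n,u_n)/||u_n||_{H^1}² → 1. Hence the optimal constant is α = 1.
Therefore α = 1.


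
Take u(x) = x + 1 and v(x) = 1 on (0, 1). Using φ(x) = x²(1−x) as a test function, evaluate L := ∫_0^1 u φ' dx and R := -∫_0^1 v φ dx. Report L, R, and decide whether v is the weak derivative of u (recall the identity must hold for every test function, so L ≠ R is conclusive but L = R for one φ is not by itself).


LHS = -1/12, RHS = -1/12. Yes, v = u' weakly.

u(x) = x + 1, classical derivative u'(x) = 1.
φ(x) = x²(1−x), so φ'(x) = x*(2 - 3*x).
Note φ(0) = φ(1) = 0, so the boundary term u·φ vanishes.
LHS = ∫_0^1 u(x) φ'(x) dx = ∫_0^1 (-3*x^3 - x^2 + 2*x) dx. Term by term:
  ∫_0^1 -3*x^3 dx = -3/4;  ∫_0^1 -x^2 dx = -1/3;  ∫_0^1 2*x dx = 1.
Sum: -3/4 − 1/3 + 1 = -1/12.
So LHS = -1/12.
∫_0^1 v(x) φ(x) dx = ∫_0^1 (-x^3 + x^2) dx. Term by term:
  ∫_0^1 -x^3 dx = -1/4;  ∫_0^1 x^2 dx = 1/3.
Sum: -1/4 + 1/3 = 1/12.
So RHS = -∫_0^1 v(x) φ(x) dx = -1/12.
LHS = RHS, so the identity holds for this test φ.
Moreover u is smooth here and v(x) = u'(x) = 1 pointwise, so the identity holds for every test function. Hence v is the weak derivative of u.


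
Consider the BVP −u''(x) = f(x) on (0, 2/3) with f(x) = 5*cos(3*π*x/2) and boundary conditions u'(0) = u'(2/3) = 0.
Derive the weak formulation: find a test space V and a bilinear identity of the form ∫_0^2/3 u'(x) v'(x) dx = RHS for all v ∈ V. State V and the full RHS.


V = H^1(0, 2/3) (no boundary constraint on v; u is determined up to an additive constant); weak form: ∫_0^2/3 u'v' dx = ∫_0^2/3 (5*cos(3*π*x/2)) v dx for all v ∈ V.

Multiply both sides by a test function v and integrate from 0 to 2/3:
  ∫_0^2/3 −u''(x) v(x) dx = ∫_0^2/3 f(x) v(x) dx.
Integrate the LHS by parts once:
  ∫_0^2/3 −u'' v dx = −[u'(x) v(x)]_0^2/3 + ∫_0^2/3 u'(x) v'(x) dx.
Thus ∫_0^2/3 u'(x) v'(x) dx = ∫_0^2/3 f(x) v(x) dx + [u'(x) v(x)]_0^2/3.
Choose V so that boundary terms are either known or forced to vanish.
u has homogeneous Neumann: u'(0) = u'(2/3) = 0. So [u' v]_0^2/3 = 0·v(2/3) − 0·v(0) = 0 for any v; take V = H^1(0, 2/3).
Weak formulation: find u (satisfying any essential BC) such that ∫_0^2/3 u'(x) v'(x) dx = ∫_0^2/3 f v dx for all v ∈ V (homogeneous Neumann, so boundary terms vanish).
Substituting f(x) = 5*cos(3*π*x/2), the right-hand side is ∫_0^2/3 (5*cos(3*π*x/2)) v dx.
Compatibility check (pure Neumann): taking v ≡ 1 ∈ V gives 0 = ∫_0^2/3 f dx + (0) − (0), i.e. ∫_0^2/3 f dx must equal u'(0) − u'(2/3) = 0. Indeed ∫_0^2/3 (5*cos(3*π*x/2)) dx = 0, so the data are compatible. The solution is then unique only up to an additive constant (fix it e.g. by requiring ∫_0^2/3 u dx = 0).


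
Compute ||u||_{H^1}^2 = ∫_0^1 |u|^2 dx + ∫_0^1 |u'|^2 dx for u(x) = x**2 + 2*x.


||u||_{H^1}^2 = 178/15

The H^1 norm (squared) on an interval (0, L) is
  ||u||_{H^1}^2 = ∫_0^L u(x)^2 dx + ∫_0^L u'(x)^2 dx.
Compute u'(x) = 2*x + 2.
Then u(x)^2 = x**4 + 4*x**3 + 4*x**2 and u'(x)^2 = 4*x**2 + 8*x + 4.
Integrate each monomial from 0 to 1 using ∫_0^1 c·x^n dx = c·1^(n+1)/(n+1):
  ∫_0^1 u(x)^2 dx = ∫_0^1 (x^4 + 4*x^3 + 4*x^2) dx. Term by term:
    ∫_0^1 x^4 dx = 1/5;  ∫_0^1 4*x^3 dx = 1;  ∫_0^1 4*x^2 dx = 4/3.
  Sum: 1/5 + 1 + 4/3 = 38/15.
  ∫_0^1 u'(x)^2 dx = ∫_0^1 (4*x^2 + 8*x + 4) dx. Term by term:
    ∫_0^1 4*x^2 dx = 4/3;  ∫_0^1 8*x dx = 4;  ∫_0^1 4 dx = 4.
  Sum: 4/3 + 4 + 4 = 28/3.
Adding: ||u||_{H^1}^2 = 38/15 + 28/3 = 178/15.


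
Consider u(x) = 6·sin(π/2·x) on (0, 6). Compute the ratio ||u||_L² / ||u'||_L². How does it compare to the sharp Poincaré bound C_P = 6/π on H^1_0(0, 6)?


||u||_L² / ||u'||_L² = 2/π < C_P = 6/π.

u(x) = 6·sin(π/2·x), so u'(x) = 3*π*cos(π*x/2).
Writing u(x) = A·sin(kπx/L) with A = 6 and k = 3, use ∫_0^L sin²(kπx/L) dx = L/2 and ∫_0^L cos²(kπx/L) dx = L/2.
u² = 36·sin²(π/2·x) and (u')² = 9*π^2·cos²(π/2·x), and each of sin², cos² integrates to L/2 = 3 over (0, 6).
∫_0^6 u² dx = 108, so ||u||_L² = 6*sqrt(3).
∫_0^6 (u')² dx = 27*π^2, so ||u'||_L² = 3*sqrt(3)*π.
Ratio ||u||_L² / ||u'||_L² = 2/π.
Sharp Poincaré constant on H^1_0(0, 6) is C_P = L/π = 6/π, achieved by sin(π/6·x).
This is the k = 3 harmonic; the ratio L/(kπ) is strictly less than C_P = L/π, consistent with the sharp inequality ||u||_L² ≤ C_P ||u'||_L².


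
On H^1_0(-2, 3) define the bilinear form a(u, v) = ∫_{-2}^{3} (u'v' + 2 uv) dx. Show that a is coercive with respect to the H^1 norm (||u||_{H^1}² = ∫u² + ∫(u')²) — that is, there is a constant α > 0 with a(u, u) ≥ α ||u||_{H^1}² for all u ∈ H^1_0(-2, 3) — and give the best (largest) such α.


α = 1

Coercivity of a(·,·) on H^1_0(-2, 3) means a(u, u) ≥ α ||u||_{H^1}² for every u ∈ H^1_0.
The interval has length L = 5, and Poincaré/coercivity depend only on L. Here a(u, u) = ∫(u')² + (2)·∫u².
Here c = 2 ≥ 1, so a(u,u) = ∫(u')² + c∫u² ≥ ∫(u')² + ∫u² = ||u||_{H^1}², i.e. α = 1 works. No larger α is possible: a(u,u) ≥ α||u||_{H^1}² means (1−α)∫(u')² ≥ (α−c)∫u², and for the modes u_n = sin(nπ(x−x₀)/L) (x₀ the left endpoint) one has ∫u_n²/∫(u_n')² = (L/(nπ))² → 0, so a(u_n,u_n)/||u_n||_{H^1}² → 1. Hence the optimal constant is α = 1.
Therefore α = 1.


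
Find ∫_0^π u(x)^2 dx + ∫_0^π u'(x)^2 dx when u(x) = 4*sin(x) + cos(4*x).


||u||_{H^1(0,π)}^2 = -272/15 + 49*π/2

u'(x) = -4*sin(4*x) + 4*cos(x).
Expand u² and (u')² and integrate term by term on (0, π), using: for integers n ≥ 1, ∫_0^π sin²(nx) dx = ∫_0^π cos²(nx) dx = π/2; for n ≠ n', ∫_0^π sin(nx)sin(n'x) dx = ∫_0^π cos(nx)cos(n'x) dx = 0; and by product-to-sum, ∫_0^π sin(nx)cos(n'x) dx = ½∫_0^π [sin((n+n')x) + sin((n−n')x)] dx, which is 0 when n+n' is even and 2n/(n²−n'²) when n+n' is odd (it need not vanish on (0, π)).
  u² squared terms: (4)²·∫sin(x)² dx = 16·π/2 = 8*π;  (1)²·∫cos(4x)² dx = 1·π/2 = π/2.
  u² cross terms: 2·(4)·(1)·∫sin(x)·cos(4x) dx = 8·(-2/15) = -16/15.
  So ∫_0^π u² dx = 8*π + π/2 − 16/15 = -16/15 + 17*π/2.
  (u')² squared terms: (-4)²·∫sin(4x)² dx = 16·π/2 = 8*π;  (4)²·∫cos(x)² dx = 16·π/2 = 8*π.
  (u')² cross terms: 2·(-4)·(4)·∫sin(4x)·cos(x) dx = -32·(8/15) = -256/15.
  So ∫_0^π (u')² dx = 8*π + 8*π − 256/15 = -256/15 + 16*π.
||u||_{H^1}^2 = (-16/15 + 17*π/2) + (-256/15 + 16*π) = -272/15 + 49*π/2.


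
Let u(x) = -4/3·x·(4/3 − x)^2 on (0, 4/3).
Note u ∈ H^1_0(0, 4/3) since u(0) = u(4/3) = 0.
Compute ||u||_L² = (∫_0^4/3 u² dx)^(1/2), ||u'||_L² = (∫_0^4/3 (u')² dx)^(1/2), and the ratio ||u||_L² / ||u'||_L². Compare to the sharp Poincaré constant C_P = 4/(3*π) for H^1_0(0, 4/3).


||u||_L² / ||u'||_L² = 2*sqrt(14)/21 < C_P = 4/(3*π).

u(x) = -4/3·x·(4/3 − x)^2, so u'(x) = -4*x^2 + 64*x/9 - 64/27.
u(x) = -4/3·x·(4/3 − x)^2 vanishes at x = 0 and x = 4/3, so u ∈ H^1_0(0, 4/3). Differentiate via the product rule and integrate the resulting polynomials term by term.
  ∫_0^4/3 u² dx = ∫_0^4/3 (16*x^6/9 - 256*x^5/27 + 512*x^4/27 - 4096*x^3/243 + 4096*x^2/729) dx. Term by term:
    ∫_0^4/3 16*x^6/9 dx = 262144/137781;  ∫_0^4/3 -256*x^5/27 dx = -524288/59049;  ∫_0^4/3 512*x^4/27 dx = 524288/32805;
    ∫_0^4/3 -4096*x^3/243 dx = -262144/19683;  ∫_0^4/3 4096*x^2/729 dx = 262144/59049.
  Sum: 262144/137781 − 524288/59049 + 524288/32805 − 262144/19683 + 262144/59049 = 262144/2066715.
  ∫_0^4/3 (u')² dx = ∫_0^4/3 (16*x^4 - 512*x^3/9 + 5632*x^2/81 - 8192*x/243 + 4096/729) dx. Term by term:
    ∫_0^4/3 16*x^4 dx = 16384/1215;  ∫_0^4/3 -512*x^3/9 dx = -32768/729;  ∫_0^4/3 5632*x^2/81 dx = 360448/6561;
    ∫_0^4/3 -8192*x/243 dx = -65536/2187;  ∫_0^4/3 4096/729 dx = 16384/2187.
  Sum: 16384/1215 − 32768/729 + 360448/6561 − 65536/2187 + 16384/2187 = 32768/32805.
∫_0^4/3 u² dx = 262144/2066715, so ||u||_L² = 512*sqrt(35)/8505.
∫_0^4/3 (u')² dx = 32768/32805, so ||u'||_L² = 128*sqrt(10)/405.
Ratio ||u||_L² / ||u'||_L² = 2*sqrt(14)/21.
Sharp Poincaré constant on H^1_0(0, 4/3) is C_P = L/π = 4/(3*π), achieved by sin(3*π/4·x).
A polynomial bump cannot attain the sharp Poincaré constant (only the first sine eigenfunction does), so the ratio is strictly less than C_P, consistent with ||u||_L² ≤ C_P ||u'||_L².
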